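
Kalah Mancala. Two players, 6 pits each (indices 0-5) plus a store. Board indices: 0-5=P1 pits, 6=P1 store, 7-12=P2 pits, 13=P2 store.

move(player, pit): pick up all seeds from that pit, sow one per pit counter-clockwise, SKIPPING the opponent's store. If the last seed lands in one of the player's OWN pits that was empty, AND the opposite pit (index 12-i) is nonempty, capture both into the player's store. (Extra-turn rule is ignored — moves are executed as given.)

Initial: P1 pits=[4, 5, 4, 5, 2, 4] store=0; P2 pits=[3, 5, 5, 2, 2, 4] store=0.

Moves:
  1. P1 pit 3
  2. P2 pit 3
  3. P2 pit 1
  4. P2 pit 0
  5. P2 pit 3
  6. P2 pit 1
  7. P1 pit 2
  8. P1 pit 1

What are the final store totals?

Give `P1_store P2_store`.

Move 1: P1 pit3 -> P1=[4,5,4,0,3,5](1) P2=[4,6,5,2,2,4](0)
Move 2: P2 pit3 -> P1=[4,5,4,0,3,5](1) P2=[4,6,5,0,3,5](0)
Move 3: P2 pit1 -> P1=[5,5,4,0,3,5](1) P2=[4,0,6,1,4,6](1)
Move 4: P2 pit0 -> P1=[5,5,4,0,3,5](1) P2=[0,1,7,2,5,6](1)
Move 5: P2 pit3 -> P1=[5,5,4,0,3,5](1) P2=[0,1,7,0,6,7](1)
Move 6: P2 pit1 -> P1=[5,5,4,0,3,5](1) P2=[0,0,8,0,6,7](1)
Move 7: P1 pit2 -> P1=[5,5,0,1,4,6](2) P2=[0,0,8,0,6,7](1)
Move 8: P1 pit1 -> P1=[5,0,1,2,5,7](3) P2=[0,0,8,0,6,7](1)

Answer: 3 1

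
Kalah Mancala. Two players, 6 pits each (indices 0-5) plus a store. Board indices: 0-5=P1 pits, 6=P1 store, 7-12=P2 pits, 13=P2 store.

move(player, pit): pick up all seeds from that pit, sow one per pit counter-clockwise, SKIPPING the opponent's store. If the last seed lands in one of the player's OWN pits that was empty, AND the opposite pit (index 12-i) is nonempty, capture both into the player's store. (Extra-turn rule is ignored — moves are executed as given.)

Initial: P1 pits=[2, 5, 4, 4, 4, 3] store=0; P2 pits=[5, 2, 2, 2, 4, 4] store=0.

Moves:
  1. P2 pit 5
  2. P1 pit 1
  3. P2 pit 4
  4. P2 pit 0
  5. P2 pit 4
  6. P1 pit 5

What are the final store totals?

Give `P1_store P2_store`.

Answer: 2 3

Derivation:
Move 1: P2 pit5 -> P1=[3,6,5,4,4,3](0) P2=[5,2,2,2,4,0](1)
Move 2: P1 pit1 -> P1=[3,0,6,5,5,4](1) P2=[6,2,2,2,4,0](1)
Move 3: P2 pit4 -> P1=[4,1,6,5,5,4](1) P2=[6,2,2,2,0,1](2)
Move 4: P2 pit0 -> P1=[4,1,6,5,5,4](1) P2=[0,3,3,3,1,2](3)
Move 5: P2 pit4 -> P1=[4,1,6,5,5,4](1) P2=[0,3,3,3,0,3](3)
Move 6: P1 pit5 -> P1=[4,1,6,5,5,0](2) P2=[1,4,4,3,0,3](3)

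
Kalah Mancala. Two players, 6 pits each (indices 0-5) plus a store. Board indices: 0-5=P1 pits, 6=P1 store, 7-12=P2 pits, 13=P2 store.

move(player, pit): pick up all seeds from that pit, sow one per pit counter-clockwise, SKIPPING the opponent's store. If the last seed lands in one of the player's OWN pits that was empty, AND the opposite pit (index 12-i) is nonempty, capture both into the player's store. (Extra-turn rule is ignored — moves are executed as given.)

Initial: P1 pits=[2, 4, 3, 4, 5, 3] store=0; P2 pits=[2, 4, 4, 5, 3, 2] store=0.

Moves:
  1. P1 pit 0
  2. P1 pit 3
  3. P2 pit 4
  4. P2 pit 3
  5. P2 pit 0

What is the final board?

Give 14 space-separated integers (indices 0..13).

Move 1: P1 pit0 -> P1=[0,5,4,4,5,3](0) P2=[2,4,4,5,3,2](0)
Move 2: P1 pit3 -> P1=[0,5,4,0,6,4](1) P2=[3,4,4,5,3,2](0)
Move 3: P2 pit4 -> P1=[1,5,4,0,6,4](1) P2=[3,4,4,5,0,3](1)
Move 4: P2 pit3 -> P1=[2,6,4,0,6,4](1) P2=[3,4,4,0,1,4](2)
Move 5: P2 pit0 -> P1=[2,6,0,0,6,4](1) P2=[0,5,5,0,1,4](7)

Answer: 2 6 0 0 6 4 1 0 5 5 0 1 4 7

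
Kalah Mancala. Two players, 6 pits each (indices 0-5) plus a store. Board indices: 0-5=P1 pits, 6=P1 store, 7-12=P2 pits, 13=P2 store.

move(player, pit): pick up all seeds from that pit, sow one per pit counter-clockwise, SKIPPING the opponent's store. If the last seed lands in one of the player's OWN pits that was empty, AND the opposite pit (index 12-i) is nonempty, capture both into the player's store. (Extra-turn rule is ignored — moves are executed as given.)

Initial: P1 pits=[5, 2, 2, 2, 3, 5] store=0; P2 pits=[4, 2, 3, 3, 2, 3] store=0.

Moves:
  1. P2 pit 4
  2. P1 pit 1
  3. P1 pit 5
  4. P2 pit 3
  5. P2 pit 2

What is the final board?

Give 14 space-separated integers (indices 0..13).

Move 1: P2 pit4 -> P1=[5,2,2,2,3,5](0) P2=[4,2,3,3,0,4](1)
Move 2: P1 pit1 -> P1=[5,0,3,3,3,5](0) P2=[4,2,3,3,0,4](1)
Move 3: P1 pit5 -> P1=[5,0,3,3,3,0](1) P2=[5,3,4,4,0,4](1)
Move 4: P2 pit3 -> P1=[6,0,3,3,3,0](1) P2=[5,3,4,0,1,5](2)
Move 5: P2 pit2 -> P1=[6,0,3,3,3,0](1) P2=[5,3,0,1,2,6](3)

Answer: 6 0 3 3 3 0 1 5 3 0 1 2 6 3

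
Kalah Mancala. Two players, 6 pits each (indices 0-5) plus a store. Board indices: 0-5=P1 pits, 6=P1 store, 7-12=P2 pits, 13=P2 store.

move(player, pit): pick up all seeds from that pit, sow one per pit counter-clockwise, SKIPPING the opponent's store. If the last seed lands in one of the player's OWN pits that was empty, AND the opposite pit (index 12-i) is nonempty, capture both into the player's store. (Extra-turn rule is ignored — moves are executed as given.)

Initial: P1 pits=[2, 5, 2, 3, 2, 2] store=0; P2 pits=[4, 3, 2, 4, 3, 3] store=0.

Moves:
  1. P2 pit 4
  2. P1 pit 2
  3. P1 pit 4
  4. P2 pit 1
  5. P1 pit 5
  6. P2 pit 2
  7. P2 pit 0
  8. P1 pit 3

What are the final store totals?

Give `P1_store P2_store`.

Move 1: P2 pit4 -> P1=[3,5,2,3,2,2](0) P2=[4,3,2,4,0,4](1)
Move 2: P1 pit2 -> P1=[3,5,0,4,3,2](0) P2=[4,3,2,4,0,4](1)
Move 3: P1 pit4 -> P1=[3,5,0,4,0,3](1) P2=[5,3,2,4,0,4](1)
Move 4: P2 pit1 -> P1=[3,0,0,4,0,3](1) P2=[5,0,3,5,0,4](7)
Move 5: P1 pit5 -> P1=[3,0,0,4,0,0](2) P2=[6,1,3,5,0,4](7)
Move 6: P2 pit2 -> P1=[3,0,0,4,0,0](2) P2=[6,1,0,6,1,5](7)
Move 7: P2 pit0 -> P1=[3,0,0,4,0,0](2) P2=[0,2,1,7,2,6](8)
Move 8: P1 pit3 -> P1=[3,0,0,0,1,1](3) P2=[1,2,1,7,2,6](8)

Answer: 3 8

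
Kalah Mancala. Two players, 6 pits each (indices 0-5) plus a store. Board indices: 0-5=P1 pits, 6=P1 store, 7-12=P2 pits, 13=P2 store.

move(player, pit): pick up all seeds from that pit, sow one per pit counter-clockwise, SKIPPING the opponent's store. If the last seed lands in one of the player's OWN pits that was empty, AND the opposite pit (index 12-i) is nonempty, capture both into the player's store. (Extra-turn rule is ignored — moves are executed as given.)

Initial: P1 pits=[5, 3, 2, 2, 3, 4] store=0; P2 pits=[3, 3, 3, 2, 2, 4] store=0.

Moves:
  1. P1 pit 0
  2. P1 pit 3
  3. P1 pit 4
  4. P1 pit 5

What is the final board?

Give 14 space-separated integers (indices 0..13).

Move 1: P1 pit0 -> P1=[0,4,3,3,4,5](0) P2=[3,3,3,2,2,4](0)
Move 2: P1 pit3 -> P1=[0,4,3,0,5,6](1) P2=[3,3,3,2,2,4](0)
Move 3: P1 pit4 -> P1=[0,4,3,0,0,7](2) P2=[4,4,4,2,2,4](0)
Move 4: P1 pit5 -> P1=[0,4,3,0,0,0](3) P2=[5,5,5,3,3,5](0)

Answer: 0 4 3 0 0 0 3 5 5 5 3 3 5 0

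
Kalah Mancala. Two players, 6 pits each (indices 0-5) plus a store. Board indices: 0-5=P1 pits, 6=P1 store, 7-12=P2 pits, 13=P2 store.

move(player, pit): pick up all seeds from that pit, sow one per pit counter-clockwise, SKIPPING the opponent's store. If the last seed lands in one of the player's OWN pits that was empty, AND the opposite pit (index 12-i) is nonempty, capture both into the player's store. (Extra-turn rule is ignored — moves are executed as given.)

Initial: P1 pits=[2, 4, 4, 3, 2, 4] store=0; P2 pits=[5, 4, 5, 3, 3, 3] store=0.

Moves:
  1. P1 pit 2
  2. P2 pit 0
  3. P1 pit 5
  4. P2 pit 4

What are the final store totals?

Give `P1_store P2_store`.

Answer: 2 1

Derivation:
Move 1: P1 pit2 -> P1=[2,4,0,4,3,5](1) P2=[5,4,5,3,3,3](0)
Move 2: P2 pit0 -> P1=[2,4,0,4,3,5](1) P2=[0,5,6,4,4,4](0)
Move 3: P1 pit5 -> P1=[2,4,0,4,3,0](2) P2=[1,6,7,5,4,4](0)
Move 4: P2 pit4 -> P1=[3,5,0,4,3,0](2) P2=[1,6,7,5,0,5](1)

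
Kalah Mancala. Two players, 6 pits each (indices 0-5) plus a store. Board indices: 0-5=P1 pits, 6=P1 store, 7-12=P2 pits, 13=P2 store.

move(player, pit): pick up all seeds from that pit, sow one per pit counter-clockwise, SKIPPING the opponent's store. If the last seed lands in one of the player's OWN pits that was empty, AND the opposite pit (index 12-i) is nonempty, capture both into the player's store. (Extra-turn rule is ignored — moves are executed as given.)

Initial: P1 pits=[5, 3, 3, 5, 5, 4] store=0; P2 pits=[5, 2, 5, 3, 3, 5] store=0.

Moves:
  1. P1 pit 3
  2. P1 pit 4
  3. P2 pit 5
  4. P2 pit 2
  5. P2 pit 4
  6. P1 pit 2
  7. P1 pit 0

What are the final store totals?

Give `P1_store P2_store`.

Answer: 4 3

Derivation:
Move 1: P1 pit3 -> P1=[5,3,3,0,6,5](1) P2=[6,3,5,3,3,5](0)
Move 2: P1 pit4 -> P1=[5,3,3,0,0,6](2) P2=[7,4,6,4,3,5](0)
Move 3: P2 pit5 -> P1=[6,4,4,1,0,6](2) P2=[7,4,6,4,3,0](1)
Move 4: P2 pit2 -> P1=[7,5,4,1,0,6](2) P2=[7,4,0,5,4,1](2)
Move 5: P2 pit4 -> P1=[8,6,4,1,0,6](2) P2=[7,4,0,5,0,2](3)
Move 6: P1 pit2 -> P1=[8,6,0,2,1,7](3) P2=[7,4,0,5,0,2](3)
Move 7: P1 pit0 -> P1=[0,7,1,3,2,8](4) P2=[8,5,0,5,0,2](3)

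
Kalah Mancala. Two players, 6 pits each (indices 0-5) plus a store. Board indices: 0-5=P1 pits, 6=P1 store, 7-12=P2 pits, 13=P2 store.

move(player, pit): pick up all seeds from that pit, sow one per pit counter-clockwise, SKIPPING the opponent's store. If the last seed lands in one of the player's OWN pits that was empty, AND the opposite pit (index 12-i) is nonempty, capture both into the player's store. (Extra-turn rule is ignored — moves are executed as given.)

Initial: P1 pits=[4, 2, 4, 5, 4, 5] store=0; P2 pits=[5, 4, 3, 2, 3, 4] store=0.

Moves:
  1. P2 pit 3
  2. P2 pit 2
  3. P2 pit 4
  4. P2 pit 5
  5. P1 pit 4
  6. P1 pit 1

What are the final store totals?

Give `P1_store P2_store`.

Answer: 1 2

Derivation:
Move 1: P2 pit3 -> P1=[4,2,4,5,4,5](0) P2=[5,4,3,0,4,5](0)
Move 2: P2 pit2 -> P1=[4,2,4,5,4,5](0) P2=[5,4,0,1,5,6](0)
Move 3: P2 pit4 -> P1=[5,3,5,5,4,5](0) P2=[5,4,0,1,0,7](1)
Move 4: P2 pit5 -> P1=[6,4,6,6,5,6](0) P2=[5,4,0,1,0,0](2)
Move 5: P1 pit4 -> P1=[6,4,6,6,0,7](1) P2=[6,5,1,1,0,0](2)
Move 6: P1 pit1 -> P1=[6,0,7,7,1,8](1) P2=[6,5,1,1,0,0](2)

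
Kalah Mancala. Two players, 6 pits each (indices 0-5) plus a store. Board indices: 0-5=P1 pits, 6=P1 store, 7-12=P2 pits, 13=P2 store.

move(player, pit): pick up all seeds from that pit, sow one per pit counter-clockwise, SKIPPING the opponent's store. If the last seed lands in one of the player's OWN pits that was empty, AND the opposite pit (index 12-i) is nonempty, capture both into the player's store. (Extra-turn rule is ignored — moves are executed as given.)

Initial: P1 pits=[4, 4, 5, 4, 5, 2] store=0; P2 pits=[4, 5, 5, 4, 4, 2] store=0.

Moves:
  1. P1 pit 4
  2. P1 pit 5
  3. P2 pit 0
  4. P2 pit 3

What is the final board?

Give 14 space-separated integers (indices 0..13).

Answer: 5 5 5 4 0 0 2 0 8 7 0 6 4 2

Derivation:
Move 1: P1 pit4 -> P1=[4,4,5,4,0,3](1) P2=[5,6,6,4,4,2](0)
Move 2: P1 pit5 -> P1=[4,4,5,4,0,0](2) P2=[6,7,6,4,4,2](0)
Move 3: P2 pit0 -> P1=[4,4,5,4,0,0](2) P2=[0,8,7,5,5,3](1)
Move 4: P2 pit3 -> P1=[5,5,5,4,0,0](2) P2=[0,8,7,0,6,4](2)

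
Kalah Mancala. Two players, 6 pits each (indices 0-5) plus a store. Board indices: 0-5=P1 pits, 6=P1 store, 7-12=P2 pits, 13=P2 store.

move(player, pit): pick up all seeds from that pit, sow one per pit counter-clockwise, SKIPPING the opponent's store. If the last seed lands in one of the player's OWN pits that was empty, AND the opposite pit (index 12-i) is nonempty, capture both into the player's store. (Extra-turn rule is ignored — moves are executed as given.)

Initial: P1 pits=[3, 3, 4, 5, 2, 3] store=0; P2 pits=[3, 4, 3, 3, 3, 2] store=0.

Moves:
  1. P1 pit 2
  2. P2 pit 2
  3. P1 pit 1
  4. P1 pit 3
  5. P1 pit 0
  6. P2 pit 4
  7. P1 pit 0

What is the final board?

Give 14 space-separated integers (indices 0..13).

Move 1: P1 pit2 -> P1=[3,3,0,6,3,4](1) P2=[3,4,3,3,3,2](0)
Move 2: P2 pit2 -> P1=[3,3,0,6,3,4](1) P2=[3,4,0,4,4,3](0)
Move 3: P1 pit1 -> P1=[3,0,1,7,4,4](1) P2=[3,4,0,4,4,3](0)
Move 4: P1 pit3 -> P1=[3,0,1,0,5,5](2) P2=[4,5,1,5,4,3](0)
Move 5: P1 pit0 -> P1=[0,1,2,0,5,5](4) P2=[4,5,0,5,4,3](0)
Move 6: P2 pit4 -> P1=[1,2,2,0,5,5](4) P2=[4,5,0,5,0,4](1)
Move 7: P1 pit0 -> P1=[0,3,2,0,5,5](4) P2=[4,5,0,5,0,4](1)

Answer: 0 3 2 0 5 5 4 4 5 0 5 0 4 1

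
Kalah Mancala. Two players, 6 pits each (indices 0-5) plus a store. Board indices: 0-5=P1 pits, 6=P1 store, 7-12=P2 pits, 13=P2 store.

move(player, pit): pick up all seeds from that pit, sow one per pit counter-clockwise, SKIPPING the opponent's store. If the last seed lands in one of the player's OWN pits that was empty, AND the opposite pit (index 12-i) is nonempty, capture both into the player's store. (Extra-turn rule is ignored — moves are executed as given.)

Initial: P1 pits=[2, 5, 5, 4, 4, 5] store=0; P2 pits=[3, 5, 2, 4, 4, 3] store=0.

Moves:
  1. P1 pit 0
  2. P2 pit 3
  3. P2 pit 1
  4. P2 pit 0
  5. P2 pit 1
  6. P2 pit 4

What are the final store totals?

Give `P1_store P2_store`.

Move 1: P1 pit0 -> P1=[0,6,6,4,4,5](0) P2=[3,5,2,4,4,3](0)
Move 2: P2 pit3 -> P1=[1,6,6,4,4,5](0) P2=[3,5,2,0,5,4](1)
Move 3: P2 pit1 -> P1=[1,6,6,4,4,5](0) P2=[3,0,3,1,6,5](2)
Move 4: P2 pit0 -> P1=[1,6,6,4,4,5](0) P2=[0,1,4,2,6,5](2)
Move 5: P2 pit1 -> P1=[1,6,6,4,4,5](0) P2=[0,0,5,2,6,5](2)
Move 6: P2 pit4 -> P1=[2,7,7,5,4,5](0) P2=[0,0,5,2,0,6](3)

Answer: 0 3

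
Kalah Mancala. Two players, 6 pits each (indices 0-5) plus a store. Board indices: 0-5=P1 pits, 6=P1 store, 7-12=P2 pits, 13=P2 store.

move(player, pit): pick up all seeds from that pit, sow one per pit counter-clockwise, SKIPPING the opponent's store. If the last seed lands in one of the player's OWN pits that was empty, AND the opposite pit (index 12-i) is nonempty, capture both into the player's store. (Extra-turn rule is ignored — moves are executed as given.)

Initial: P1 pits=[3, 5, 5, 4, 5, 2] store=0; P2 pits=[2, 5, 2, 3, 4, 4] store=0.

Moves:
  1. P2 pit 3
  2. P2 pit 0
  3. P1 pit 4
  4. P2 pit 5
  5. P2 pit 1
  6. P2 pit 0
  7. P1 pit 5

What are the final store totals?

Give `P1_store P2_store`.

Answer: 2 3

Derivation:
Move 1: P2 pit3 -> P1=[3,5,5,4,5,2](0) P2=[2,5,2,0,5,5](1)
Move 2: P2 pit0 -> P1=[3,5,5,4,5,2](0) P2=[0,6,3,0,5,5](1)
Move 3: P1 pit4 -> P1=[3,5,5,4,0,3](1) P2=[1,7,4,0,5,5](1)
Move 4: P2 pit5 -> P1=[4,6,6,5,0,3](1) P2=[1,7,4,0,5,0](2)
Move 5: P2 pit1 -> P1=[5,7,6,5,0,3](1) P2=[1,0,5,1,6,1](3)
Move 6: P2 pit0 -> P1=[5,7,6,5,0,3](1) P2=[0,1,5,1,6,1](3)
Move 7: P1 pit5 -> P1=[5,7,6,5,0,0](2) P2=[1,2,5,1,6,1](3)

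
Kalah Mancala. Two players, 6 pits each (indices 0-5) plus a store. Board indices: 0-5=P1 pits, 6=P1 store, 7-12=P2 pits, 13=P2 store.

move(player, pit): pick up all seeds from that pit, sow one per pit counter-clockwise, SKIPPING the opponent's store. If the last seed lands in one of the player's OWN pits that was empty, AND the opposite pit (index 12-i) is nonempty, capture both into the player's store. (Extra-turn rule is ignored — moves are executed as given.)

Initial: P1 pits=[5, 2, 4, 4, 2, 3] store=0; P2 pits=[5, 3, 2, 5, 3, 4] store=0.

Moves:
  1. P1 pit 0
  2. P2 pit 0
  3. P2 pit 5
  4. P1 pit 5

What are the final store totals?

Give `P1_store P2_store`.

Answer: 1 1

Derivation:
Move 1: P1 pit0 -> P1=[0,3,5,5,3,4](0) P2=[5,3,2,5,3,4](0)
Move 2: P2 pit0 -> P1=[0,3,5,5,3,4](0) P2=[0,4,3,6,4,5](0)
Move 3: P2 pit5 -> P1=[1,4,6,6,3,4](0) P2=[0,4,3,6,4,0](1)
Move 4: P1 pit5 -> P1=[1,4,6,6,3,0](1) P2=[1,5,4,6,4,0](1)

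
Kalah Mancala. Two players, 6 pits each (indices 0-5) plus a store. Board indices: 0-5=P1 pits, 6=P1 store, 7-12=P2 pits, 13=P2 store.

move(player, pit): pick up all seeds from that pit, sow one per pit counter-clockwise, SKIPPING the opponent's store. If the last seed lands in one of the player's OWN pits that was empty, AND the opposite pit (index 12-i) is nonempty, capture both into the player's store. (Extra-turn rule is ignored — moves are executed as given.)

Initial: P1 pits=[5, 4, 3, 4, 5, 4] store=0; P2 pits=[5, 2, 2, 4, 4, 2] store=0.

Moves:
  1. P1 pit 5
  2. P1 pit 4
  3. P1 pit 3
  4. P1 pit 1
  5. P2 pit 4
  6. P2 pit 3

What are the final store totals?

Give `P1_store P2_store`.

Move 1: P1 pit5 -> P1=[5,4,3,4,5,0](1) P2=[6,3,3,4,4,2](0)
Move 2: P1 pit4 -> P1=[5,4,3,4,0,1](2) P2=[7,4,4,4,4,2](0)
Move 3: P1 pit3 -> P1=[5,4,3,0,1,2](3) P2=[8,4,4,4,4,2](0)
Move 4: P1 pit1 -> P1=[5,0,4,1,2,3](3) P2=[8,4,4,4,4,2](0)
Move 5: P2 pit4 -> P1=[6,1,4,1,2,3](3) P2=[8,4,4,4,0,3](1)
Move 6: P2 pit3 -> P1=[7,1,4,1,2,3](3) P2=[8,4,4,0,1,4](2)

Answer: 3 2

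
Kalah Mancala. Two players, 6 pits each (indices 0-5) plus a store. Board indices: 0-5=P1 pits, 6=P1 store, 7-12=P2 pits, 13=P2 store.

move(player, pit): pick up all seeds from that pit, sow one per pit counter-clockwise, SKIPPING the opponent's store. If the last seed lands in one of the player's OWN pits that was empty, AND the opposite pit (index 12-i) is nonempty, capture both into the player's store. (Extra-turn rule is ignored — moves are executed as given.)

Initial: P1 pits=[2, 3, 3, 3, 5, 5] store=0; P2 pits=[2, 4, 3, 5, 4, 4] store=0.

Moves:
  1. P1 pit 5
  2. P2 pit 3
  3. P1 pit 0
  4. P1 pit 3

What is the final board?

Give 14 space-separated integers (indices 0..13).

Move 1: P1 pit5 -> P1=[2,3,3,3,5,0](1) P2=[3,5,4,6,4,4](0)
Move 2: P2 pit3 -> P1=[3,4,4,3,5,0](1) P2=[3,5,4,0,5,5](1)
Move 3: P1 pit0 -> P1=[0,5,5,4,5,0](1) P2=[3,5,4,0,5,5](1)
Move 4: P1 pit3 -> P1=[0,5,5,0,6,1](2) P2=[4,5,4,0,5,5](1)

Answer: 0 5 5 0 6 1 2 4 5 4 0 5 5 1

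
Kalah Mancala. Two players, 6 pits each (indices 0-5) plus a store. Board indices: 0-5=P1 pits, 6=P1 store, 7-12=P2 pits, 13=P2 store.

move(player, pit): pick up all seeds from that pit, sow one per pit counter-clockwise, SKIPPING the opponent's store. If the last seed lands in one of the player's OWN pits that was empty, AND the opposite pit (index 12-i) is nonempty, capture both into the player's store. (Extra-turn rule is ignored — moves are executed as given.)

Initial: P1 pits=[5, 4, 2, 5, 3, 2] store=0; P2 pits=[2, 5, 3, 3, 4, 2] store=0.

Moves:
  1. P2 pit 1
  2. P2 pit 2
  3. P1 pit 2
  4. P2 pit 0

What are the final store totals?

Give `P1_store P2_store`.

Move 1: P2 pit1 -> P1=[5,4,2,5,3,2](0) P2=[2,0,4,4,5,3](1)
Move 2: P2 pit2 -> P1=[5,4,2,5,3,2](0) P2=[2,0,0,5,6,4](2)
Move 3: P1 pit2 -> P1=[5,4,0,6,4,2](0) P2=[2,0,0,5,6,4](2)
Move 4: P2 pit0 -> P1=[5,4,0,0,4,2](0) P2=[0,1,0,5,6,4](9)

Answer: 0 9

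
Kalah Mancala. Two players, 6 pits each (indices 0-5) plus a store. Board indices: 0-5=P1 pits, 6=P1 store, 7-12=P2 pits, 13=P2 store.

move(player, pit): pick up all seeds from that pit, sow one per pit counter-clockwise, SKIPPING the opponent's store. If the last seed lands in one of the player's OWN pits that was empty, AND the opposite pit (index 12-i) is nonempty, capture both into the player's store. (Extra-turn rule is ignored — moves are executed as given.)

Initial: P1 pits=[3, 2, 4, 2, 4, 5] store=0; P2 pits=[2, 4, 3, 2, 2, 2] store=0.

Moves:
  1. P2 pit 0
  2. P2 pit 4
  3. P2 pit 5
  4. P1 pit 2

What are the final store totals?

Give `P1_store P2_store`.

Move 1: P2 pit0 -> P1=[3,2,4,2,4,5](0) P2=[0,5,4,2,2,2](0)
Move 2: P2 pit4 -> P1=[3,2,4,2,4,5](0) P2=[0,5,4,2,0,3](1)
Move 3: P2 pit5 -> P1=[4,3,4,2,4,5](0) P2=[0,5,4,2,0,0](2)
Move 4: P1 pit2 -> P1=[4,3,0,3,5,6](1) P2=[0,5,4,2,0,0](2)

Answer: 1 2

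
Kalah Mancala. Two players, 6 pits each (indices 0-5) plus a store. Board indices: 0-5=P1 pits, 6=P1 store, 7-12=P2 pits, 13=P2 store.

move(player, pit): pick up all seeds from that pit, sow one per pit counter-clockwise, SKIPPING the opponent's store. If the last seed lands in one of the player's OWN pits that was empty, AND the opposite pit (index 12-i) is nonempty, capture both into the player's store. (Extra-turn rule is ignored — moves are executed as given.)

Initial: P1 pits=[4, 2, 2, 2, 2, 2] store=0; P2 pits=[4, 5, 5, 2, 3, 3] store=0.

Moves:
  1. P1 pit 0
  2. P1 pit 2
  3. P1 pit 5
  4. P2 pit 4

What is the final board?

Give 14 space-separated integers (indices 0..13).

Move 1: P1 pit0 -> P1=[0,3,3,3,3,2](0) P2=[4,5,5,2,3,3](0)
Move 2: P1 pit2 -> P1=[0,3,0,4,4,3](0) P2=[4,5,5,2,3,3](0)
Move 3: P1 pit5 -> P1=[0,3,0,4,4,0](1) P2=[5,6,5,2,3,3](0)
Move 4: P2 pit4 -> P1=[1,3,0,4,4,0](1) P2=[5,6,5,2,0,4](1)

Answer: 1 3 0 4 4 0 1 5 6 5 2 0 4 1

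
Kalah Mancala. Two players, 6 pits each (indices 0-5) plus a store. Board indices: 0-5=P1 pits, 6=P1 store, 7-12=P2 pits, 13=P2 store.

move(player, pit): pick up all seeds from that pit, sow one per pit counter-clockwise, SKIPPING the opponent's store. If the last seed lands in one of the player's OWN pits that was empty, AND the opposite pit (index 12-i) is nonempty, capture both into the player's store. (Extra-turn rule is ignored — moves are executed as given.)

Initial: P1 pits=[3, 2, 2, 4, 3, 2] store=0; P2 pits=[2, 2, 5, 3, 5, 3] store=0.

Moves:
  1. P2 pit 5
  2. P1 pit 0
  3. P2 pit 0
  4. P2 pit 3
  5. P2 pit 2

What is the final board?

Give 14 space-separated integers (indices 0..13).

Move 1: P2 pit5 -> P1=[4,3,2,4,3,2](0) P2=[2,2,5,3,5,0](1)
Move 2: P1 pit0 -> P1=[0,4,3,5,4,2](0) P2=[2,2,5,3,5,0](1)
Move 3: P2 pit0 -> P1=[0,4,3,5,4,2](0) P2=[0,3,6,3,5,0](1)
Move 4: P2 pit3 -> P1=[0,4,3,5,4,2](0) P2=[0,3,6,0,6,1](2)
Move 5: P2 pit2 -> P1=[1,5,3,5,4,2](0) P2=[0,3,0,1,7,2](3)

Answer: 1 5 3 5 4 2 0 0 3 0 1 7 2 3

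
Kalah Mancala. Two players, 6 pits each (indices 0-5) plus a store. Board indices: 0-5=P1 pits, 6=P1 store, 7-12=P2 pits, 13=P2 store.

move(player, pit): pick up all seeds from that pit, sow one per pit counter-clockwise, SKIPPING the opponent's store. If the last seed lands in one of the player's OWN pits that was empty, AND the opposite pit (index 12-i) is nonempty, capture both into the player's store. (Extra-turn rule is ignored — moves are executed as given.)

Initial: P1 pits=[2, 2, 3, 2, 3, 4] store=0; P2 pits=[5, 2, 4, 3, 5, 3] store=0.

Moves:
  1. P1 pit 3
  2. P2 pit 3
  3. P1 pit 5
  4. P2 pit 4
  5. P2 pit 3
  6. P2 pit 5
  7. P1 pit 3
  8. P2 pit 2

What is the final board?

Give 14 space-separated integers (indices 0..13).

Move 1: P1 pit3 -> P1=[2,2,3,0,4,5](0) P2=[5,2,4,3,5,3](0)
Move 2: P2 pit3 -> P1=[2,2,3,0,4,5](0) P2=[5,2,4,0,6,4](1)
Move 3: P1 pit5 -> P1=[2,2,3,0,4,0](1) P2=[6,3,5,1,6,4](1)
Move 4: P2 pit4 -> P1=[3,3,4,1,4,0](1) P2=[6,3,5,1,0,5](2)
Move 5: P2 pit3 -> P1=[3,0,4,1,4,0](1) P2=[6,3,5,0,0,5](6)
Move 6: P2 pit5 -> P1=[4,1,5,2,4,0](1) P2=[6,3,5,0,0,0](7)
Move 7: P1 pit3 -> P1=[4,1,5,0,5,0](8) P2=[0,3,5,0,0,0](7)
Move 8: P2 pit2 -> P1=[5,1,5,0,5,0](8) P2=[0,3,0,1,1,1](8)

Answer: 5 1 5 0 5 0 8 0 3 0 1 1 1 8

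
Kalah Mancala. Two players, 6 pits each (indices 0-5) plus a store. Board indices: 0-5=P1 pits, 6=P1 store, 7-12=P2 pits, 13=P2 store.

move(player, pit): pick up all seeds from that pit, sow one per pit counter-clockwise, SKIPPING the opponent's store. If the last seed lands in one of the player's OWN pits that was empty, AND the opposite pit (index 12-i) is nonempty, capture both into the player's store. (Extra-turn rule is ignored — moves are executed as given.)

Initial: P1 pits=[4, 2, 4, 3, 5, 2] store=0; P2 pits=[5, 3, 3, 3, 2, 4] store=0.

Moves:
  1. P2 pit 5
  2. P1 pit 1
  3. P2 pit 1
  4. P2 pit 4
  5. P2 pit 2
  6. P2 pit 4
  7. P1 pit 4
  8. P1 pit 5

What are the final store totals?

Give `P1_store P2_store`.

Answer: 2 3

Derivation:
Move 1: P2 pit5 -> P1=[5,3,5,3,5,2](0) P2=[5,3,3,3,2,0](1)
Move 2: P1 pit1 -> P1=[5,0,6,4,6,2](0) P2=[5,3,3,3,2,0](1)
Move 3: P2 pit1 -> P1=[5,0,6,4,6,2](0) P2=[5,0,4,4,3,0](1)
Move 4: P2 pit4 -> P1=[6,0,6,4,6,2](0) P2=[5,0,4,4,0,1](2)
Move 5: P2 pit2 -> P1=[6,0,6,4,6,2](0) P2=[5,0,0,5,1,2](3)
Move 6: P2 pit4 -> P1=[6,0,6,4,6,2](0) P2=[5,0,0,5,0,3](3)
Move 7: P1 pit4 -> P1=[6,0,6,4,0,3](1) P2=[6,1,1,6,0,3](3)
Move 8: P1 pit5 -> P1=[6,0,6,4,0,0](2) P2=[7,2,1,6,0,3](3)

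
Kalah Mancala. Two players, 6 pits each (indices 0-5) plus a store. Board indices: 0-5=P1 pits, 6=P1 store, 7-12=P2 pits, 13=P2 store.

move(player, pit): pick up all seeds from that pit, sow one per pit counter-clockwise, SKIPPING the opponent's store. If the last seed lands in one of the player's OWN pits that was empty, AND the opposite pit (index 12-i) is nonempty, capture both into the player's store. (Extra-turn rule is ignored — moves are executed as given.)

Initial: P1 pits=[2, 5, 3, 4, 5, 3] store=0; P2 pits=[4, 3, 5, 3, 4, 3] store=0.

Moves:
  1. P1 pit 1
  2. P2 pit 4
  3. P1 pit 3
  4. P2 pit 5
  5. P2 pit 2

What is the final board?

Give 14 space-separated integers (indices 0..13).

Move 1: P1 pit1 -> P1=[2,0,4,5,6,4](1) P2=[4,3,5,3,4,3](0)
Move 2: P2 pit4 -> P1=[3,1,4,5,6,4](1) P2=[4,3,5,3,0,4](1)
Move 3: P1 pit3 -> P1=[3,1,4,0,7,5](2) P2=[5,4,5,3,0,4](1)
Move 4: P2 pit5 -> P1=[4,2,5,0,7,5](2) P2=[5,4,5,3,0,0](2)
Move 5: P2 pit2 -> P1=[5,2,5,0,7,5](2) P2=[5,4,0,4,1,1](3)

Answer: 5 2 5 0 7 5 2 5 4 0 4 1 1 3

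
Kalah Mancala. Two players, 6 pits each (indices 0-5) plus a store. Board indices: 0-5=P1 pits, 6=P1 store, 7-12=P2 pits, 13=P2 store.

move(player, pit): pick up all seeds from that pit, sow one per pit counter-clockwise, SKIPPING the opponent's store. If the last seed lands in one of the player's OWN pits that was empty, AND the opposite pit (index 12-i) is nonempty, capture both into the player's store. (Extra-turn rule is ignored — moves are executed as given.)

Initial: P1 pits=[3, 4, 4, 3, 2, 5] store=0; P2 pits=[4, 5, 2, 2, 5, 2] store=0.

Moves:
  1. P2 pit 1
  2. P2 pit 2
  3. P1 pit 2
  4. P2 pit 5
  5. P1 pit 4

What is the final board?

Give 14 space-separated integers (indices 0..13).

Answer: 4 5 1 4 0 7 2 5 0 0 4 7 0 2

Derivation:
Move 1: P2 pit1 -> P1=[3,4,4,3,2,5](0) P2=[4,0,3,3,6,3](1)
Move 2: P2 pit2 -> P1=[3,4,4,3,2,5](0) P2=[4,0,0,4,7,4](1)
Move 3: P1 pit2 -> P1=[3,4,0,4,3,6](1) P2=[4,0,0,4,7,4](1)
Move 4: P2 pit5 -> P1=[4,5,1,4,3,6](1) P2=[4,0,0,4,7,0](2)
Move 5: P1 pit4 -> P1=[4,5,1,4,0,7](2) P2=[5,0,0,4,7,0](2)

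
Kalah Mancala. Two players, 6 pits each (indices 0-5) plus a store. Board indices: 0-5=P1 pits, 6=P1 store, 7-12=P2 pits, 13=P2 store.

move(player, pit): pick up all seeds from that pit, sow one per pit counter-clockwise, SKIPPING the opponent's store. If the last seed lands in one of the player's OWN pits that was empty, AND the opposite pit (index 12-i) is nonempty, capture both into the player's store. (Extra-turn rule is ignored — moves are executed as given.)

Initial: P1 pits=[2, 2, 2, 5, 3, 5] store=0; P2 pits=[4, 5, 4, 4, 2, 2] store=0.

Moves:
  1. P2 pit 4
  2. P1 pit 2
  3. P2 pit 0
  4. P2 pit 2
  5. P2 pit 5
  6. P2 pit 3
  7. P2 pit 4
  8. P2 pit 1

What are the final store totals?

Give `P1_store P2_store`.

Move 1: P2 pit4 -> P1=[2,2,2,5,3,5](0) P2=[4,5,4,4,0,3](1)
Move 2: P1 pit2 -> P1=[2,2,0,6,4,5](0) P2=[4,5,4,4,0,3](1)
Move 3: P2 pit0 -> P1=[2,0,0,6,4,5](0) P2=[0,6,5,5,0,3](4)
Move 4: P2 pit2 -> P1=[3,0,0,6,4,5](0) P2=[0,6,0,6,1,4](5)
Move 5: P2 pit5 -> P1=[4,1,1,6,4,5](0) P2=[0,6,0,6,1,0](6)
Move 6: P2 pit3 -> P1=[5,2,2,6,4,5](0) P2=[0,6,0,0,2,1](7)
Move 7: P2 pit4 -> P1=[5,2,2,6,4,5](0) P2=[0,6,0,0,0,2](8)
Move 8: P2 pit1 -> P1=[6,2,2,6,4,5](0) P2=[0,0,1,1,1,3](9)

Answer: 0 9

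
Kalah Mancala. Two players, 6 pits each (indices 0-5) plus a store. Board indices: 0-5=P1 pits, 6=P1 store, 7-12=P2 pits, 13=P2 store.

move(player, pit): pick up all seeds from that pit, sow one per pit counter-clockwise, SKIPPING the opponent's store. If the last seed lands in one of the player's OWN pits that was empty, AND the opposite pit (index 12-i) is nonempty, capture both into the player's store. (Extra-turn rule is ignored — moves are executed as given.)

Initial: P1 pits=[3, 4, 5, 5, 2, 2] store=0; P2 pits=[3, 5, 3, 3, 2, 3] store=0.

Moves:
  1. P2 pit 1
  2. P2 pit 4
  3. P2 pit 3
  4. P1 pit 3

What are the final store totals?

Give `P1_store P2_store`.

Answer: 1 3

Derivation:
Move 1: P2 pit1 -> P1=[3,4,5,5,2,2](0) P2=[3,0,4,4,3,4](1)
Move 2: P2 pit4 -> P1=[4,4,5,5,2,2](0) P2=[3,0,4,4,0,5](2)
Move 3: P2 pit3 -> P1=[5,4,5,5,2,2](0) P2=[3,0,4,0,1,6](3)
Move 4: P1 pit3 -> P1=[5,4,5,0,3,3](1) P2=[4,1,4,0,1,6](3)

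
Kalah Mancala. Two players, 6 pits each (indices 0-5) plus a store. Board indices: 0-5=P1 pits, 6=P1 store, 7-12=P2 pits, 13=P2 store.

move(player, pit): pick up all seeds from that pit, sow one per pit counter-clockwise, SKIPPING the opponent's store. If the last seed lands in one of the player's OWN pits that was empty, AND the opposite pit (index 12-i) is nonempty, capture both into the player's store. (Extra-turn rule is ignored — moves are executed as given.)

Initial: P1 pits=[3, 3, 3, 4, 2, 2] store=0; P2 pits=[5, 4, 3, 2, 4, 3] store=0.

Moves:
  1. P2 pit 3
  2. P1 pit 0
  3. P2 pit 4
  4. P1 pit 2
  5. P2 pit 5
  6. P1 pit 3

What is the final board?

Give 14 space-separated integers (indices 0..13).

Answer: 2 6 1 0 4 4 2 7 5 4 1 0 0 2

Derivation:
Move 1: P2 pit3 -> P1=[3,3,3,4,2,2](0) P2=[5,4,3,0,5,4](0)
Move 2: P1 pit0 -> P1=[0,4,4,5,2,2](0) P2=[5,4,3,0,5,4](0)
Move 3: P2 pit4 -> P1=[1,5,5,5,2,2](0) P2=[5,4,3,0,0,5](1)
Move 4: P1 pit2 -> P1=[1,5,0,6,3,3](1) P2=[6,4,3,0,0,5](1)
Move 5: P2 pit5 -> P1=[2,6,1,7,3,3](1) P2=[6,4,3,0,0,0](2)
Move 6: P1 pit3 -> P1=[2,6,1,0,4,4](2) P2=[7,5,4,1,0,0](2)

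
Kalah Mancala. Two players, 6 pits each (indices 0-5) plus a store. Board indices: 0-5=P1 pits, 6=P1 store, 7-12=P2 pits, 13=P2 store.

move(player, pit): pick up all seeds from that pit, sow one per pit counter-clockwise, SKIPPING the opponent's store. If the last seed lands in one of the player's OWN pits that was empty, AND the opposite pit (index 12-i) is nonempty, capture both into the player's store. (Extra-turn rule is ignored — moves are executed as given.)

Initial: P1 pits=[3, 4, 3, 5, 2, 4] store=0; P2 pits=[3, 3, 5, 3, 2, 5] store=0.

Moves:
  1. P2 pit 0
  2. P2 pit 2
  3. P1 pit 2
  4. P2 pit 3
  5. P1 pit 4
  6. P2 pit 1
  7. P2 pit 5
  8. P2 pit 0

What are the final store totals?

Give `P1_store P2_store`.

Answer: 1 3

Derivation:
Move 1: P2 pit0 -> P1=[3,4,3,5,2,4](0) P2=[0,4,6,4,2,5](0)
Move 2: P2 pit2 -> P1=[4,5,3,5,2,4](0) P2=[0,4,0,5,3,6](1)
Move 3: P1 pit2 -> P1=[4,5,0,6,3,5](0) P2=[0,4,0,5,3,6](1)
Move 4: P2 pit3 -> P1=[5,6,0,6,3,5](0) P2=[0,4,0,0,4,7](2)
Move 5: P1 pit4 -> P1=[5,6,0,6,0,6](1) P2=[1,4,0,0,4,7](2)
Move 6: P2 pit1 -> P1=[5,6,0,6,0,6](1) P2=[1,0,1,1,5,8](2)
Move 7: P2 pit5 -> P1=[6,7,1,7,1,7](1) P2=[2,0,1,1,5,0](3)
Move 8: P2 pit0 -> P1=[6,7,1,7,1,7](1) P2=[0,1,2,1,5,0](3)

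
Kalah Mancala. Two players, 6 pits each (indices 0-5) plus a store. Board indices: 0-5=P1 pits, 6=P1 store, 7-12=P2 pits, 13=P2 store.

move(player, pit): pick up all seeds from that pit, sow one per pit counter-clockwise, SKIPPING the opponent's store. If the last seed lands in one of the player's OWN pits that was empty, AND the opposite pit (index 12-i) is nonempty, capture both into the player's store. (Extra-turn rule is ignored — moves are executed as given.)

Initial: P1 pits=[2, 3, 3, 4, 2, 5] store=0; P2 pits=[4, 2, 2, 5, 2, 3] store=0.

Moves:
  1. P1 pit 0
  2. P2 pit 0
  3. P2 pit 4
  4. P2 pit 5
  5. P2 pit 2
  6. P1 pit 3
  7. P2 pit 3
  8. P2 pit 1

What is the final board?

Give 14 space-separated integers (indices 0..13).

Answer: 1 6 6 1 3 6 1 1 0 1 1 3 1 6

Derivation:
Move 1: P1 pit0 -> P1=[0,4,4,4,2,5](0) P2=[4,2,2,5,2,3](0)
Move 2: P2 pit0 -> P1=[0,4,4,4,2,5](0) P2=[0,3,3,6,3,3](0)
Move 3: P2 pit4 -> P1=[1,4,4,4,2,5](0) P2=[0,3,3,6,0,4](1)
Move 4: P2 pit5 -> P1=[2,5,5,4,2,5](0) P2=[0,3,3,6,0,0](2)
Move 5: P2 pit2 -> P1=[0,5,5,4,2,5](0) P2=[0,3,0,7,1,0](5)
Move 6: P1 pit3 -> P1=[0,5,5,0,3,6](1) P2=[1,3,0,7,1,0](5)
Move 7: P2 pit3 -> P1=[1,6,6,1,3,6](1) P2=[1,3,0,0,2,1](6)
Move 8: P2 pit1 -> P1=[1,6,6,1,3,6](1) P2=[1,0,1,1,3,1](6)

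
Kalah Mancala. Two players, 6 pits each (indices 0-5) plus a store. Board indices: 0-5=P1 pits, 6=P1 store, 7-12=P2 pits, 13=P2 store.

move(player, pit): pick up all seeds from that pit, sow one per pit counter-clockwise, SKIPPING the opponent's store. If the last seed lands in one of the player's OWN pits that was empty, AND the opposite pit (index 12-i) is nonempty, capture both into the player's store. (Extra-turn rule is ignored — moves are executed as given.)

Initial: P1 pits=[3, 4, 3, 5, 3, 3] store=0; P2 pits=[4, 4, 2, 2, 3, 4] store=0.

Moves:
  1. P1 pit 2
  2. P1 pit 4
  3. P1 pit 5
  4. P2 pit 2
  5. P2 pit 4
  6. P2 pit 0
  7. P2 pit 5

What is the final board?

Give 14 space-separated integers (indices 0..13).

Answer: 5 6 1 7 1 1 2 0 7 1 5 1 0 3

Derivation:
Move 1: P1 pit2 -> P1=[3,4,0,6,4,4](0) P2=[4,4,2,2,3,4](0)
Move 2: P1 pit4 -> P1=[3,4,0,6,0,5](1) P2=[5,5,2,2,3,4](0)
Move 3: P1 pit5 -> P1=[3,4,0,6,0,0](2) P2=[6,6,3,3,3,4](0)
Move 4: P2 pit2 -> P1=[3,4,0,6,0,0](2) P2=[6,6,0,4,4,5](0)
Move 5: P2 pit4 -> P1=[4,5,0,6,0,0](2) P2=[6,6,0,4,0,6](1)
Move 6: P2 pit0 -> P1=[4,5,0,6,0,0](2) P2=[0,7,1,5,1,7](2)
Move 7: P2 pit5 -> P1=[5,6,1,7,1,1](2) P2=[0,7,1,5,1,0](3)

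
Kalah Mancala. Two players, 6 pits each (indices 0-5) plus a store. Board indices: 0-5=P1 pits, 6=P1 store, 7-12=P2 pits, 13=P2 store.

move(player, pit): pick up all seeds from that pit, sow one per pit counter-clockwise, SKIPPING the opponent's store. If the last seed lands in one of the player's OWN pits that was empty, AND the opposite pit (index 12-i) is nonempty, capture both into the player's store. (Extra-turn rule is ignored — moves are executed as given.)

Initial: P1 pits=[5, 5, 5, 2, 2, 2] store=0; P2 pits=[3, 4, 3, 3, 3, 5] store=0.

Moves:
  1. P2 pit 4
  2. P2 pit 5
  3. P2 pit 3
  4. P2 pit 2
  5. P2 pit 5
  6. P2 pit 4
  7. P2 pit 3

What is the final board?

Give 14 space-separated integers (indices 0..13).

Move 1: P2 pit4 -> P1=[6,5,5,2,2,2](0) P2=[3,4,3,3,0,6](1)
Move 2: P2 pit5 -> P1=[7,6,6,3,3,2](0) P2=[3,4,3,3,0,0](2)
Move 3: P2 pit3 -> P1=[7,6,6,3,3,2](0) P2=[3,4,3,0,1,1](3)
Move 4: P2 pit2 -> P1=[7,6,6,3,3,2](0) P2=[3,4,0,1,2,2](3)
Move 5: P2 pit5 -> P1=[8,6,6,3,3,2](0) P2=[3,4,0,1,2,0](4)
Move 6: P2 pit4 -> P1=[8,6,6,3,3,2](0) P2=[3,4,0,1,0,1](5)
Move 7: P2 pit3 -> P1=[8,0,6,3,3,2](0) P2=[3,4,0,0,0,1](12)

Answer: 8 0 6 3 3 2 0 3 4 0 0 0 1 12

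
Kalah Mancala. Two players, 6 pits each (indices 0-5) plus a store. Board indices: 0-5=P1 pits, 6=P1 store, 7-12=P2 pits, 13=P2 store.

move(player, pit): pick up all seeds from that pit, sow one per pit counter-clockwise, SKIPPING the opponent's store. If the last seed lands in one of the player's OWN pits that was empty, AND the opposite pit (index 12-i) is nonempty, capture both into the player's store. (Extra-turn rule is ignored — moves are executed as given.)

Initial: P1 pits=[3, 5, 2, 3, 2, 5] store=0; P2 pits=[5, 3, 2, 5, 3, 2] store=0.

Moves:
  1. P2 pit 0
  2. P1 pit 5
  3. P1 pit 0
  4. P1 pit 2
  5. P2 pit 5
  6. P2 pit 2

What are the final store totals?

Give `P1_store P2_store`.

Answer: 3 2

Derivation:
Move 1: P2 pit0 -> P1=[3,5,2,3,2,5](0) P2=[0,4,3,6,4,3](0)
Move 2: P1 pit5 -> P1=[3,5,2,3,2,0](1) P2=[1,5,4,7,4,3](0)
Move 3: P1 pit0 -> P1=[0,6,3,4,2,0](1) P2=[1,5,4,7,4,3](0)
Move 4: P1 pit2 -> P1=[0,6,0,5,3,0](3) P2=[0,5,4,7,4,3](0)
Move 5: P2 pit5 -> P1=[1,7,0,5,3,0](3) P2=[0,5,4,7,4,0](1)
Move 6: P2 pit2 -> P1=[1,7,0,5,3,0](3) P2=[0,5,0,8,5,1](2)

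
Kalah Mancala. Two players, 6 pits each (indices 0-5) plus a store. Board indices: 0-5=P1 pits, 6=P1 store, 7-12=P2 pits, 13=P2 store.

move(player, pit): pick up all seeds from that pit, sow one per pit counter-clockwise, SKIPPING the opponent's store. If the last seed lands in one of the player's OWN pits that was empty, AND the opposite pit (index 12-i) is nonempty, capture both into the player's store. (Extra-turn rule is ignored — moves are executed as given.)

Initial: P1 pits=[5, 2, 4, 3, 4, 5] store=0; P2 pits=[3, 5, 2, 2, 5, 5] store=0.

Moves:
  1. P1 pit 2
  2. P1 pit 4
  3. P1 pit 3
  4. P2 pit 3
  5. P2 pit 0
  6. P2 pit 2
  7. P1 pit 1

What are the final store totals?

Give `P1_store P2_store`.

Move 1: P1 pit2 -> P1=[5,2,0,4,5,6](1) P2=[3,5,2,2,5,5](0)
Move 2: P1 pit4 -> P1=[5,2,0,4,0,7](2) P2=[4,6,3,2,5,5](0)
Move 3: P1 pit3 -> P1=[5,2,0,0,1,8](3) P2=[5,6,3,2,5,5](0)
Move 4: P2 pit3 -> P1=[5,2,0,0,1,8](3) P2=[5,6,3,0,6,6](0)
Move 5: P2 pit0 -> P1=[5,2,0,0,1,8](3) P2=[0,7,4,1,7,7](0)
Move 6: P2 pit2 -> P1=[5,2,0,0,1,8](3) P2=[0,7,0,2,8,8](1)
Move 7: P1 pit1 -> P1=[5,0,1,1,1,8](3) P2=[0,7,0,2,8,8](1)

Answer: 3 1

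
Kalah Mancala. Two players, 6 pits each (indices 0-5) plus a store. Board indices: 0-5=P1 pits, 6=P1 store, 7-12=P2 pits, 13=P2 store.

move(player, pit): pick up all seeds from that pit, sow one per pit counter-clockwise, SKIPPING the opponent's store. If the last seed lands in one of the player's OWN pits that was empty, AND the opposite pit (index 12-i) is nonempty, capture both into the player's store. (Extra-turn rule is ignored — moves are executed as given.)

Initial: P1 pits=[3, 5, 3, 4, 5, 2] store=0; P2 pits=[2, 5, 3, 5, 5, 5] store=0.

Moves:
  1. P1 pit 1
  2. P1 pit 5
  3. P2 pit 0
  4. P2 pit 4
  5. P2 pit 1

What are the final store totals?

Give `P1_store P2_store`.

Answer: 2 2

Derivation:
Move 1: P1 pit1 -> P1=[3,0,4,5,6,3](1) P2=[2,5,3,5,5,5](0)
Move 2: P1 pit5 -> P1=[3,0,4,5,6,0](2) P2=[3,6,3,5,5,5](0)
Move 3: P2 pit0 -> P1=[3,0,4,5,6,0](2) P2=[0,7,4,6,5,5](0)
Move 4: P2 pit4 -> P1=[4,1,5,5,6,0](2) P2=[0,7,4,6,0,6](1)
Move 5: P2 pit1 -> P1=[5,2,5,5,6,0](2) P2=[0,0,5,7,1,7](2)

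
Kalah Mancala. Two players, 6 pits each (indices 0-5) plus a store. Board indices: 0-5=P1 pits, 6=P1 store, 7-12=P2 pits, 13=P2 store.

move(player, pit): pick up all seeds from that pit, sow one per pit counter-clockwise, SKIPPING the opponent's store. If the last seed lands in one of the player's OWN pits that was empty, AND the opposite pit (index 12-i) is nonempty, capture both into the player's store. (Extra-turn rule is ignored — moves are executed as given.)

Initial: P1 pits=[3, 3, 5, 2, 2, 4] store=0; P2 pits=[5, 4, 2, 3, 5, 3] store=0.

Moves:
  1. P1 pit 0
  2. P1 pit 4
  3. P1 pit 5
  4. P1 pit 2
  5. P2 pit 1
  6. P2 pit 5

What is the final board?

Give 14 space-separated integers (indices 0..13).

Move 1: P1 pit0 -> P1=[0,4,6,3,2,4](0) P2=[5,4,2,3,5,3](0)
Move 2: P1 pit4 -> P1=[0,4,6,3,0,5](1) P2=[5,4,2,3,5,3](0)
Move 3: P1 pit5 -> P1=[0,4,6,3,0,0](2) P2=[6,5,3,4,5,3](0)
Move 4: P1 pit2 -> P1=[0,4,0,4,1,1](3) P2=[7,6,3,4,5,3](0)
Move 5: P2 pit1 -> P1=[1,4,0,4,1,1](3) P2=[7,0,4,5,6,4](1)
Move 6: P2 pit5 -> P1=[2,5,1,4,1,1](3) P2=[7,0,4,5,6,0](2)

Answer: 2 5 1 4 1 1 3 7 0 4 5 6 0 2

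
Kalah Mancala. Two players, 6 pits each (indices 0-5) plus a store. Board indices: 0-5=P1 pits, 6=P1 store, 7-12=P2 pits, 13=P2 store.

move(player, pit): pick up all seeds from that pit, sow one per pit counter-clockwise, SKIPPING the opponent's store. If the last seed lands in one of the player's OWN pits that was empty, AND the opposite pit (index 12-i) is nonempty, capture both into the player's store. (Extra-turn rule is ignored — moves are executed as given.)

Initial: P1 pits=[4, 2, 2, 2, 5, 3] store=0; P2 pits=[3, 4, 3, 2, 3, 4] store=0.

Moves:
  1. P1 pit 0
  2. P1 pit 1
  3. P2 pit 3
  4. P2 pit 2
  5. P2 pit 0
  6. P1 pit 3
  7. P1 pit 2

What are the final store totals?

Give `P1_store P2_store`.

Move 1: P1 pit0 -> P1=[0,3,3,3,6,3](0) P2=[3,4,3,2,3,4](0)
Move 2: P1 pit1 -> P1=[0,0,4,4,7,3](0) P2=[3,4,3,2,3,4](0)
Move 3: P2 pit3 -> P1=[0,0,4,4,7,3](0) P2=[3,4,3,0,4,5](0)
Move 4: P2 pit2 -> P1=[0,0,4,4,7,3](0) P2=[3,4,0,1,5,6](0)
Move 5: P2 pit0 -> P1=[0,0,4,4,7,3](0) P2=[0,5,1,2,5,6](0)
Move 6: P1 pit3 -> P1=[0,0,4,0,8,4](1) P2=[1,5,1,2,5,6](0)
Move 7: P1 pit2 -> P1=[0,0,0,1,9,5](2) P2=[1,5,1,2,5,6](0)

Answer: 2 0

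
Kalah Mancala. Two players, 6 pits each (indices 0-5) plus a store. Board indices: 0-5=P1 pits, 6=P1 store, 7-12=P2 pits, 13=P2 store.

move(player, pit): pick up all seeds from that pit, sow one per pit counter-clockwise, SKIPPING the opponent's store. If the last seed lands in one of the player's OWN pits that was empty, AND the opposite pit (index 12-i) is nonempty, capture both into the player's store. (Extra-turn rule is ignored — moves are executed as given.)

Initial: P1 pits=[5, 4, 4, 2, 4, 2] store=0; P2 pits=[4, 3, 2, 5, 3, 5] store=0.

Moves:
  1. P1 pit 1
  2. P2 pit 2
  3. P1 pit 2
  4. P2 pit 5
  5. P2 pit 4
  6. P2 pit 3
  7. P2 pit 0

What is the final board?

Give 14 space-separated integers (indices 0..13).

Answer: 8 3 2 5 6 4 1 0 4 1 1 2 3 3

Derivation:
Move 1: P1 pit1 -> P1=[5,0,5,3,5,3](0) P2=[4,3,2,5,3,5](0)
Move 2: P2 pit2 -> P1=[5,0,5,3,5,3](0) P2=[4,3,0,6,4,5](0)
Move 3: P1 pit2 -> P1=[5,0,0,4,6,4](1) P2=[5,3,0,6,4,5](0)
Move 4: P2 pit5 -> P1=[6,1,1,5,6,4](1) P2=[5,3,0,6,4,0](1)
Move 5: P2 pit4 -> P1=[7,2,1,5,6,4](1) P2=[5,3,0,6,0,1](2)
Move 6: P2 pit3 -> P1=[8,3,2,5,6,4](1) P2=[5,3,0,0,1,2](3)
Move 7: P2 pit0 -> P1=[8,3,2,5,6,4](1) P2=[0,4,1,1,2,3](3)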